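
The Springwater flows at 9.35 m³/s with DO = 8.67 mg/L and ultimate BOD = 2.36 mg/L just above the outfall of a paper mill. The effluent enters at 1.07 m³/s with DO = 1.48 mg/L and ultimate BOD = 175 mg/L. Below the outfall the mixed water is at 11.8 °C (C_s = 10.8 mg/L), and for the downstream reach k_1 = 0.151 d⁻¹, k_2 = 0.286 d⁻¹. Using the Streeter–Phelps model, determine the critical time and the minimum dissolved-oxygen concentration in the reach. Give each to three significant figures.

Mixed DO = (9.35×8.67 + 1.07×1.48)/(9.35+1.07) = 82.65/10.42 = 7.932 mg/L.
Mixed L₀ = (9.35×2.36 + 1.07×175)/(10.42) = 209.3/10.42 = 20.09 mg/L.
Initial deficit D₀ = C_s − DO₀ = 10.8 − 7.932 = 2.868 mg/L.
t_c = (1/0.1350) ln[(0.286/0.151)(1 − 2.868×0.1350/(0.151×20.09))] = 7.407 × ln(1.652) = 3.720 d.
D_c = (0.151/0.286) × 20.09 × e^(−0.151×3.720) = 0.5280 × 20.09 × 0.5703 = 6.048 mg/L.
Minimum DO = 10.8 − 6.048 = 4.752 mg/L.

t_c ≈ 3.72 d; minimum DO ≈ 4.75 mg/L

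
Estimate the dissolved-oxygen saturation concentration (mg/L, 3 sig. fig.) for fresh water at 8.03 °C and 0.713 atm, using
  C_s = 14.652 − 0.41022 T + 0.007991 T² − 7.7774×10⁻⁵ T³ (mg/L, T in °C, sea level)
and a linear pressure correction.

At sea level: C_s = 14.652 − 0.41022×8.03 + 0.007991×8.03² − 7.7774×10⁻⁵×8.03³ = 11.83 mg/L.
Pressure correction: C_s' = 11.83 × 0.713 = 8.437 mg/L.

C_s ≈ 8.44 mg/L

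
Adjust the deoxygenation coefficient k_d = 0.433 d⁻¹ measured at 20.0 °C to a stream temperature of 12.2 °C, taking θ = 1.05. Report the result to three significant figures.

k_d(T₂) = k_d(T₁) · θ^(T₂−T₁) = 0.433 × 1.05^(12.2−20.0)
= 0.433 × 1.05^-7.80 = 0.433 × 0.6835 = 0.2959 d⁻¹.

k_d ≈ 0.296 d⁻¹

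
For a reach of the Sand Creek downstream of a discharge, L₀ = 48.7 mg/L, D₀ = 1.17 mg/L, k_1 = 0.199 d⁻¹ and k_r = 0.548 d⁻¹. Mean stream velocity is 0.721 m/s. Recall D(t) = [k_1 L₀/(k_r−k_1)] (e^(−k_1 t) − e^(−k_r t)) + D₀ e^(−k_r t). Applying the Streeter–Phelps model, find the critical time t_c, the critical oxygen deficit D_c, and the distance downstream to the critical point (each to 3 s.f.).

At the critical point dD/dt = 0, so k_1 L₀ e^(−k_1 t) = k_r D. Substituting D(t) from the Streeter–Phelps equation and solving for t gives
t_c = ln[(k_r/k_1)(1 − D₀(k_r−k_1)/(k_1 L₀))] / (k_r−k_1).
Here k_r−k_1 = 0.3490 d⁻¹ and 1 − D₀(k_r−k_1)/(k_1 L₀) = 1 − 1.17×0.3490/(0.199×48.7) = 0.9579, so
t_c = ln(2.754 × 0.9579) / 0.3490 = 0.9699 / 0.3490 = 2.779 d.
D_c = (k_1/k_r) L₀ e^(−k_1 t_c) = (0.199/0.548) × 48.7 × e^(−0.199×2.779) = 0.3631 × 48.7 × 0.5752 = 10.17 mg/L.
x_c = v t_c = 0.721 m/s × 2.779 d × 86400 s/d = 173100 m ≈ 173 km.

t_c ≈ 2.78 d; D_c ≈ 10.2 mg/L; x_c ≈ 173 km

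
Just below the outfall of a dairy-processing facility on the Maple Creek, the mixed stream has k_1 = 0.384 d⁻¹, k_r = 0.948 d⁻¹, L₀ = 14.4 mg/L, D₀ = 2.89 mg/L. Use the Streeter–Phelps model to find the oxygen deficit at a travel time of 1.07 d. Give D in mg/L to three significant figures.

k_1 L₀/(k_r−k_1) = 0.384×14.4/(0.948−0.384) = 5.530/0.5640 = 9.804 mg/L.
e^(−k_1 t) = e^(−0.384×1.070) = 0.6631; e^(−k_r t) = e^(−0.948×1.070) = 0.3626.
D = 9.804 × (0.6631 − 0.3626) + 2.89 × 0.3626 = 2.946 + 1.048 = 3.994 mg/L.

D ≈ 3.99 mg/L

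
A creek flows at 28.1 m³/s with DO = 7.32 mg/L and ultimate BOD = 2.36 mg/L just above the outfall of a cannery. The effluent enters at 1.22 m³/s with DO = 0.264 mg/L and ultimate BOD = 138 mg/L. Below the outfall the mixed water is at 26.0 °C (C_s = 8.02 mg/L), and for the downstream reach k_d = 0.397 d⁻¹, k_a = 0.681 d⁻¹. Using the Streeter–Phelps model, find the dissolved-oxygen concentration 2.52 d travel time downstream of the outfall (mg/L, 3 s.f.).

DO ≈ 5.74 mg/L

Mixed DO = (28.1×7.32 + 1.22×0.264)/(28.1+1.22) = 206.0/29.32 = 7.026 mg/L.
Mixed L₀ = (28.1×2.36 + 1.22×138)/(29.32) = 234.7/29.32 = 8.004 mg/L.
Initial deficit D₀ = C_s − DO₀ = 8.02 − 7.026 = 0.9936 mg/L.
D(2.52) = [0.397×8.004/(0.681−0.397)](e^(−0.397×2.52) − e^(−0.681×2.52)) + 0.9936 e^(−0.681×2.52)
= 11.19 × (0.3677 − 0.1798) + 0.9936 × 0.1798 = 2.282 mg/L.
DO = 8.02 − 2.282 = 5.738 mg/L.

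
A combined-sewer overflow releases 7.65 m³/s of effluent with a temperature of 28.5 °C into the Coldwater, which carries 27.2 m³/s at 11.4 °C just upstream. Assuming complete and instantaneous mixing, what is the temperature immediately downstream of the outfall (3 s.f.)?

15.2 °C

Flow-weighted mixing: C = (Q_r C_r + Q_w C_w)/(Q_r + Q_w)
= (27.2×11.4 + 7.65×28.5)/(27.2 + 7.65) = 528.1/34.85 = 15.15 °C.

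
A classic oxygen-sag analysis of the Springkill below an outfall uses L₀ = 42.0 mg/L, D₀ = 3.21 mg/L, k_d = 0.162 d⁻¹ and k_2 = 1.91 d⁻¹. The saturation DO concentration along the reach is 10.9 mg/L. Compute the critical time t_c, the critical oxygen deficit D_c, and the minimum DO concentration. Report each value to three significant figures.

t_c ≈ 0.415 d; D_c ≈ 3.33 mg/L; min DO ≈ 7.57 mg/L

With k_2/k_d = 11.79 and 1 − D₀(k_2−k_d)/(k_d L₀) = 0.1753,
t_c = ln(11.79 × 0.1753) / (1.91 − 0.162) = ln(2.067) / 1.748 = 0.7262/1.748 = 0.4154 d.
L(t_c) = L₀ e^(−k_d t_c) = 42.0 × 0.9349 = 39.27 mg/L, and at the critical point k_2 D_c = k_d L, so D_c = (0.162/1.91) × 39.27 = 3.330 mg/L.
Minimum DO = C_s − D_c = 10.9 − 3.330 = 7.570 mg/L.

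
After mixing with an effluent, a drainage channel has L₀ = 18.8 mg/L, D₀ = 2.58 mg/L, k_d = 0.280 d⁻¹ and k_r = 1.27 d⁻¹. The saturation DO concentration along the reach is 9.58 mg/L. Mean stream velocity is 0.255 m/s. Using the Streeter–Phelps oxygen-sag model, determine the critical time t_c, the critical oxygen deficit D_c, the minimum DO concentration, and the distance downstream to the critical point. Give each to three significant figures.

t_c ≈ 0.857 d; D_c ≈ 3.26 mg/L; min DO ≈ 6.32 mg/L; x_c ≈ 18.9 km

At the critical point dD/dt = 0, so k_d L₀ e^(−k_d t) = k_r D. Substituting D(t) from the Streeter–Phelps equation and solving for t gives
t_c = ln[(k_r/k_d)(1 − D₀(k_r−k_d)/(k_d L₀))] / (k_r−k_d).
Here k_r−k_d = 0.9900 d⁻¹ and 1 − D₀(k_r−k_d)/(k_d L₀) = 1 − 2.58×0.9900/(0.280×18.8) = 0.5148, so
t_c = ln(4.536 × 0.5148) / 0.9900 = 0.8480 / 0.9900 = 0.8565 d.
L(t_c) = L₀ e^(−k_d t_c) = 18.8 × 0.7868 = 14.79 mg/L, and at the critical point k_r D_c = k_d L, so D_c = (0.280/1.27) × 14.79 = 3.261 mg/L.
Minimum DO = C_s − D_c = 9.58 − 3.261 = 6.319 mg/L.
x_c = v t_c = 0.255 m/s × 0.8565 d × 86400 s/d = 18870 m ≈ 18.9 km.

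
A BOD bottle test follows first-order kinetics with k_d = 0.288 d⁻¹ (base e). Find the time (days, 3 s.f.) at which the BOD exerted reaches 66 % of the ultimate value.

y/L₀ = 1 − e^(−k_d t) = 0.66 ⇒ e^(−k_d t) = 0.340
t = −ln(0.340) / 0.288 = 1.079 / 0.288 = 3.746 d.

t ≈ 3.75 d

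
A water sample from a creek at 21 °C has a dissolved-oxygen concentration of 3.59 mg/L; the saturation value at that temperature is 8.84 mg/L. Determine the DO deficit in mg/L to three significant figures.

D = C_s − C = 8.84 − 3.59 = 5.25 mg/L.

D ≈ 5.25 mg/L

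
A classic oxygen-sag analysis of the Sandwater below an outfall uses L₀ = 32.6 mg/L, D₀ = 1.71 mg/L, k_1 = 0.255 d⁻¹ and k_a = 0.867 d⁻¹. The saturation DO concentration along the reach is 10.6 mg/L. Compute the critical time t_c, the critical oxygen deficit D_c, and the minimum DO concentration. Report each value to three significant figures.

t_c ≈ 1.78 d; D_c ≈ 6.09 mg/L; min DO ≈ 4.51 mg/L

t_c = [1/(k_a−k_1)] ln[(k_a/k_1)(1 − D₀(k_a−k_1)/(k_1 L₀))]
= [1/(0.867−0.255)] ln[(0.867/0.255)(1 − 1.71×0.6120/(0.255×32.6))]
= (1/0.6120) ln[3.400 × 0.8741] = 1.634 × ln(2.972) = 1.634 × 1.089 = 1.780 d.
L(t_c) = L₀ e^(−k_1 t_c) = 32.6 × 0.6352 = 20.71 mg/L, and at the critical point k_a D_c = k_1 L, so D_c = (0.255/0.867) × 20.71 = 6.090 mg/L.
Minimum DO = C_s − D_c = 10.6 − 6.090 = 4.510 mg/L.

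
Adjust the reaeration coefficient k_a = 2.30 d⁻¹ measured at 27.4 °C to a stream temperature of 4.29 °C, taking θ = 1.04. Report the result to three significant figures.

k_a ≈ 0.929 d⁻¹

k_a(T₂) = k_a(T₁) · θ^(T₂−T₁) = 2.30 × 1.04^(4.29−27.4)
= 2.30 × 1.04^-23.1 = 2.30 × 0.4040 = 0.9292 d⁻¹.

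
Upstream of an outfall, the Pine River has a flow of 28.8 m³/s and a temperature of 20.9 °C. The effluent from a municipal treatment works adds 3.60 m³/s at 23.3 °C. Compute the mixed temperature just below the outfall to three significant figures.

21.2 °C

Flow-weighted mixing: C = (Q_r C_r + Q_w C_w)/(Q_r + Q_w)
= (28.8×20.9 + 3.60×23.3)/(28.8 + 3.60) = 685.8/32.40 = 21.17 °C.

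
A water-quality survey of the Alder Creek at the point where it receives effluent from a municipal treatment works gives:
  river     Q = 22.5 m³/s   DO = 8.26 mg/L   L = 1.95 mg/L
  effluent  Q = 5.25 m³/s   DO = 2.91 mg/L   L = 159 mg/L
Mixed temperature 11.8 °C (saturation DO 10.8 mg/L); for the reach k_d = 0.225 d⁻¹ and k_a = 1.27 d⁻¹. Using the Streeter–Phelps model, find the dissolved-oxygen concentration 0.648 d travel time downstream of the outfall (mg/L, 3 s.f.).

DO ≈ 6.34 mg/L

Mixed DO = (22.5×8.26 + 5.25×2.91)/(22.5+5.25) = 201.1/27.75 = 7.248 mg/L.
Mixed L₀ = (22.5×1.95 + 5.25×159)/(27.75) = 878.6/27.75 = 31.66 mg/L.
Initial deficit D₀ = C_s − DO₀ = 10.8 − 7.248 = 3.552 mg/L.
D(0.648) = [0.225×31.66/(1.27−0.225)](e^(−0.225×0.648) − e^(−1.27×0.648)) + 3.552 e^(−1.27×0.648)
= 6.817 × (0.8643 − 0.4391) + 3.552 × 0.4391 = 4.459 mg/L.
DO = 10.8 − 4.459 = 6.341 mg/L.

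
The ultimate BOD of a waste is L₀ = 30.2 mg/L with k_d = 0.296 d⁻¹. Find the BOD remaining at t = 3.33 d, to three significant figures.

L ≈ 11.3 mg/L

L_t = L₀ e^(−k_d t) = 30.2 × e^(−0.296×3.33) = 30.2 × 0.3732 = 11.27 mg/L.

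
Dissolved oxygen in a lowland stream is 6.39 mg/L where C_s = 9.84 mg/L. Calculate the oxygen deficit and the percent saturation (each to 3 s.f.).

D ≈ 3.45 mg/L; 64.9 % saturation

D = C_s − C = 9.84 − 6.39 = 3.45 mg/L.
% saturation = 6.39/9.84 × 100 = 64.9 %.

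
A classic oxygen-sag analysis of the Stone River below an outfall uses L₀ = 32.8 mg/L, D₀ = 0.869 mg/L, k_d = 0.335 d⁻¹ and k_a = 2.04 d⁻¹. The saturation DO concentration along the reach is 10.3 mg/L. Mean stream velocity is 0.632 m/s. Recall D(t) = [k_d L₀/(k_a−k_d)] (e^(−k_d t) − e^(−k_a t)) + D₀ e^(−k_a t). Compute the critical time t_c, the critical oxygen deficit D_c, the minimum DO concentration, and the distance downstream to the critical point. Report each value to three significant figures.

t_c ≈ 0.975 d; D_c ≈ 3.89 mg/L; min DO ≈ 6.41 mg/L; x_c ≈ 53.2 km

t_c = [1/(k_a−k_d)] ln[(k_a/k_d)(1 − D₀(k_a−k_d)/(k_d L₀))]
= [1/(2.04−0.335)] ln[(2.04/0.335)(1 − 0.869×1.705/(0.335×32.8))]
= (1/1.705) ln[6.090 × 0.8652] = 0.5865 × ln(5.268) = 0.5865 × 1.662 = 0.9746 d.
D_c = (k_d/k_a) L₀ e^(−k_d t_c) = (0.335/2.04) × 32.8 × e^(−0.335×0.9746) = 0.1642 × 32.8 × 0.7214 = 3.886 mg/L.
Minimum DO = C_s − D_c = 10.3 − 3.886 = 6.414 mg/L.
x_c = v t_c = 0.632 m/s × 0.9746 d × 86400 s/d = 53220 m ≈ 53.2 km.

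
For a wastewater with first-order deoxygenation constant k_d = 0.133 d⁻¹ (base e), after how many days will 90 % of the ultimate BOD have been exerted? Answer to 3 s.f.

t ≈ 17.3 d

y/L₀ = 1 − e^(−k_d t) = 0.90 ⇒ e^(−k_d t) = 0.100
t = −ln(0.100) / 0.133 = 2.303 / 0.133 = 17.31 d.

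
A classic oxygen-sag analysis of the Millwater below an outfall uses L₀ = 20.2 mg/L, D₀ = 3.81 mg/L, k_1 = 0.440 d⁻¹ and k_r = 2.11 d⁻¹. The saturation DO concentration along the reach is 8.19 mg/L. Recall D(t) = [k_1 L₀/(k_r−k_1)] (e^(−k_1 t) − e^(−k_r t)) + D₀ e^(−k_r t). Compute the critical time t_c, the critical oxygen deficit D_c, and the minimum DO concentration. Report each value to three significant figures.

t_c ≈ 0.185 d; D_c ≈ 3.88 mg/L; min DO ≈ 4.31 mg/L

t_c = [1/(k_r−k_1)] ln[(k_r/k_1)(1 − D₀(k_r−k_1)/(k_1 L₀))]
= [1/(2.11−0.440)] ln[(2.11/0.440)(1 − 3.81×1.670/(0.440×20.2))]
= (1/1.670) ln[4.795 × 0.2841] = 0.5988 × ln(1.363) = 0.5988 × 0.3093 = 0.1852 d.
L(t_c) = L₀ e^(−k_1 t_c) = 20.2 × 0.9217 = 18.62 mg/L, and at the critical point k_r D_c = k_1 L, so D_c = (0.440/2.11) × 18.62 = 3.883 mg/L.
Minimum DO = C_s − D_c = 8.19 − 3.883 = 4.307 mg/L.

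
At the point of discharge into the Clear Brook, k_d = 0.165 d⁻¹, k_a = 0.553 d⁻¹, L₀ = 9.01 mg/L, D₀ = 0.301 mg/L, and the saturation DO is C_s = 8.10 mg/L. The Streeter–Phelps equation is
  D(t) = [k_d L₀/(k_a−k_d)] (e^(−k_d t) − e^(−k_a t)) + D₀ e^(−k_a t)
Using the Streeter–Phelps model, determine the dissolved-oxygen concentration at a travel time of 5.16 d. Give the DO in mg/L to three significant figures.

k_d L₀/(k_a−k_d) = 0.165×9.01/(0.553−0.165) = 1.487/0.3880 = 3.832 mg/L.
e^(−k_d t) = e^(−0.165×5.160) = 0.4268; e^(−k_a t) = e^(−0.553×5.160) = 0.05764.
D = 3.832 × (0.4268 − 0.05764) + 0.301 × 0.05764 = 1.415 + 0.01735 = 1.432 mg/L.
DO = C_s − D = 8.10 − 1.432 = 6.668 mg/L.

DO ≈ 6.67 mg/L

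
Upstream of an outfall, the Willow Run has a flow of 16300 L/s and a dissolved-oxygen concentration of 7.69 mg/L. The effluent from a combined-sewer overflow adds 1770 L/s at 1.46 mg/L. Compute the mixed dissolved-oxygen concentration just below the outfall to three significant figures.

Flow-weighted mixing: C = (Q_r C_r + Q_w C_w)/(Q_r + Q_w)
= (16300×7.69 + 1770×1.46)/(16300 + 1770) = 127900/18070 = 7.080 mg/L.

7.08 mg/L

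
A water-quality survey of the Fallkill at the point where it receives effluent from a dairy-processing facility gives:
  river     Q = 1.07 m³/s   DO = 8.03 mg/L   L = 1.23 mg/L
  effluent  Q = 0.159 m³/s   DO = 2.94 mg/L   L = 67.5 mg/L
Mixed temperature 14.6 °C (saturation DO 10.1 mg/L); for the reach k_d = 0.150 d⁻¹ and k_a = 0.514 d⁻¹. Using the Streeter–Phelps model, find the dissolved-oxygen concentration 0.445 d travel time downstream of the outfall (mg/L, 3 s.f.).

Mixed DO = (1.07×8.03 + 0.159×2.94)/(1.07+0.159) = 9.060/1.229 = 7.371 mg/L.
Mixed L₀ = (1.07×1.23 + 0.159×67.5)/(1.229) = 12.05/1.229 = 9.804 mg/L.
Initial deficit D₀ = C_s − DO₀ = 10.1 − 7.371 = 2.729 mg/L.
D(0.445) = [0.150×9.804/(0.514−0.150)](e^(−0.150×0.445) − e^(−0.514×0.445)) + 2.729 e^(−0.514×0.445)
= 4.040 × (0.9354 − 0.7955) + 2.729 × 0.7955 = 2.736 mg/L.
DO = 10.1 − 2.736 = 7.364 mg/L.

DO ≈ 7.36 mg/L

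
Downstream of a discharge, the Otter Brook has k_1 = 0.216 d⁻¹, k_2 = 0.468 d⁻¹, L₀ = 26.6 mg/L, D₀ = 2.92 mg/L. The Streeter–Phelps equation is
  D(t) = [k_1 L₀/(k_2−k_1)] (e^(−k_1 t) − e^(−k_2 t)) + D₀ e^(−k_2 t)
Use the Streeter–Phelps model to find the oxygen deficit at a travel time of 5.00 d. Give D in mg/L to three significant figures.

D ≈ 5.83 mg/L

k_1 L₀/(k_2−k_1) = 0.216×26.6/(0.468−0.216) = 5.746/0.2520 = 22.80 mg/L.
e^(−k_1 t) = e^(−0.216×5.000) = 0.3396; e^(−k_2 t) = e^(−0.468×5.000) = 0.09633.
D = 22.80 × (0.3396 − 0.09633) + 2.92 × 0.09633 = 5.547 + 0.2813 = 5.828 mg/L.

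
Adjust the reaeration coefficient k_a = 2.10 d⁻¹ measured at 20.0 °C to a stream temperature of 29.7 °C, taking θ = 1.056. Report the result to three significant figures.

k_a ≈ 3.56 d⁻¹

k_a(T₂) = k_a(T₁) · θ^(T₂−T₁) = 2.10 × 1.056^(29.7−20.0)
= 2.10 × 1.056^9.70 = 2.10 × 1.696 = 3.563 d⁻¹.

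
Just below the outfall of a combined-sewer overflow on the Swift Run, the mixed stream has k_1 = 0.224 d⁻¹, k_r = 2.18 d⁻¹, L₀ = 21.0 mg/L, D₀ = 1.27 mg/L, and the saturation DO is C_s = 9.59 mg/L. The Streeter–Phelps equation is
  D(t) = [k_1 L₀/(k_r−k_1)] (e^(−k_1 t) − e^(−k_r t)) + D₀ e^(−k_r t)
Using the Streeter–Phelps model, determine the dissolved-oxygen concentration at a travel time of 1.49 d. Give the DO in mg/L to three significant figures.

DO ≈ 7.91 mg/L

k_1 L₀/(k_r−k_1) = 0.224×21.0/(2.18−0.224) = 4.704/1.956 = 2.405 mg/L.
e^(−k_1 t) = e^(−0.224×1.490) = 0.7162; e^(−k_r t) = e^(−2.18×1.490) = 0.03884.
D = 2.405 × (0.7162 − 0.03884) + 1.27 × 0.03884 = 1.629 + 0.04933 = 1.678 mg/L.
DO = C_s − D = 9.59 − 1.678 = 7.912 mg/L.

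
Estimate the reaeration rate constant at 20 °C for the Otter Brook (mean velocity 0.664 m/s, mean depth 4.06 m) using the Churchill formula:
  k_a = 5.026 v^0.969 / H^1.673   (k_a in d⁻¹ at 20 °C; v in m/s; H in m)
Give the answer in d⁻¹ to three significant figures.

k_a ≈ 0.324 d⁻¹

k_a = 5.026 × 0.664^0.969 / 4.06^1.673 = 5.026 × 0.6725 / 10.42 = 0.3242 d⁻¹.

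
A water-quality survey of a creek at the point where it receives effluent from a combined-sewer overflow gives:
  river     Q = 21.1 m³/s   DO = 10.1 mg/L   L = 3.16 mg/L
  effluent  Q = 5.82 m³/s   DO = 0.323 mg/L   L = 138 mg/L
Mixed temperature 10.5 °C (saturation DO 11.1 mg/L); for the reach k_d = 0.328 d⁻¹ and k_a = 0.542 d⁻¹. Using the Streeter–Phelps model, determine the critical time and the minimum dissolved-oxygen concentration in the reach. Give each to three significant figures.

t_c ≈ 2.04 d; minimum DO ≈ 1.10 mg/L

Mixed DO = (21.1×10.1 + 5.82×0.323)/(21.1+5.82) = 215.0/26.92 = 7.986 mg/L.
Mixed L₀ = (21.1×3.16 + 5.82×138)/(26.92) = 869.8/26.92 = 32.31 mg/L.
Initial deficit D₀ = C_s − DO₀ = 11.1 − 7.986 = 3.114 mg/L.
t_c = (1/0.2140) ln[(0.542/0.328)(1 − 3.114×0.2140/(0.328×32.31))] = 4.673 × ln(1.549) = 2.044 d.
D_c = (0.328/0.542) × 32.31 × e^(−0.328×2.044) = 0.6052 × 32.31 × 0.5116 = 10.00 mg/L.
Minimum DO = 11.1 − 10.00 = 1.097 mg/L.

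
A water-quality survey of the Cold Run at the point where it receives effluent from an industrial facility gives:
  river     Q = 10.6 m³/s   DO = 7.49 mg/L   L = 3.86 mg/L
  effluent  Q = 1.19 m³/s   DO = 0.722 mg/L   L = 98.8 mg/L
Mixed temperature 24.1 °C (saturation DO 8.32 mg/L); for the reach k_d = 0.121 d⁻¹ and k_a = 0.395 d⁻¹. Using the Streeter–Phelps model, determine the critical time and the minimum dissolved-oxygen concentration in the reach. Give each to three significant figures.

Mixed DO = (10.6×7.49 + 1.19×0.722)/(10.6+1.19) = 80.25/11.79 = 6.807 mg/L.
Mixed L₀ = (10.6×3.86 + 1.19×98.8)/(11.79) = 158.5/11.79 = 13.44 mg/L.
Initial deficit D₀ = C_s − DO₀ = 8.32 − 6.807 = 1.513 mg/L.
t_c = (1/0.2740) ln[(0.395/0.121)(1 − 1.513×0.2740/(0.121×13.44))] = 3.650 × ln(2.432) = 3.244 d.
D_c = (0.121/0.395) × 13.44 × e^(−0.121×3.244) = 0.3063 × 13.44 × 0.6753 = 2.781 mg/L.
Minimum DO = 8.32 − 2.781 = 5.539 mg/L.

t_c ≈ 3.24 d; minimum DO ≈ 5.54 mg/L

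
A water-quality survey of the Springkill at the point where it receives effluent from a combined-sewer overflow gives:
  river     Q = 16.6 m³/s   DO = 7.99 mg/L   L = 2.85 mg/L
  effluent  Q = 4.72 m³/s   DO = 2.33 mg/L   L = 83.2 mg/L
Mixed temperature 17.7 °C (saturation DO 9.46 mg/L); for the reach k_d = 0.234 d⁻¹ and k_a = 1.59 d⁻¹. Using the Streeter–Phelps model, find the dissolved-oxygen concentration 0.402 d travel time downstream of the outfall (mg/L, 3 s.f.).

Mixed DO = (16.6×7.99 + 4.72×2.33)/(16.6+4.72) = 143.6/21.32 = 6.737 mg/L.
Mixed L₀ = (16.6×2.85 + 4.72×83.2)/(21.32) = 440.0/21.32 = 20.64 mg/L.
Initial deficit D₀ = C_s − DO₀ = 9.46 − 6.737 = 2.723 mg/L.
D(0.402) = [0.234×20.64/(1.59−0.234)](e^(−0.234×0.402) − e^(−1.59×0.402)) + 2.723 e^(−1.59×0.402)
= 3.562 × (0.9102 − 0.5277) + 2.723 × 0.5277 = 2.799 mg/L.
DO = 9.46 − 2.799 = 6.661 mg/L.

DO ≈ 6.66 mg/L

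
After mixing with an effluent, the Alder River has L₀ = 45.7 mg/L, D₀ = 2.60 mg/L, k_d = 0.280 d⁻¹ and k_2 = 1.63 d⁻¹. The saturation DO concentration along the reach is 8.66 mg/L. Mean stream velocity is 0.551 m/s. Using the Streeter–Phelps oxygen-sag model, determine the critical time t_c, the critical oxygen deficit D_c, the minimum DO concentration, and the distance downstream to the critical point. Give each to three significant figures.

t_c ≈ 1.07 d; D_c ≈ 5.82 mg/L; min DO ≈ 2.84 mg/L; x_c ≈ 50.8 km

t_c = [1/(k_2−k_d)] ln[(k_2/k_d)(1 − D₀(k_2−k_d)/(k_d L₀))]
= [1/(1.63−0.280)] ln[(1.63/0.280)(1 − 2.60×1.350/(0.280×45.7))]
= (1/1.350) ln[5.821 × 0.7257] = 0.7407 × ln(4.225) = 0.7407 × 1.441 = 1.067 d.
L(t_c) = L₀ e^(−k_d t_c) = 45.7 × 0.7417 = 33.89 mg/L, and at the critical point k_2 D_c = k_d L, so D_c = (0.280/1.63) × 33.89 = 5.822 mg/L.
Minimum DO = C_s − D_c = 8.66 − 5.822 = 2.838 mg/L.
x_c = v t_c = 0.551 m/s × 1.067 d × 86400 s/d = 50810 m ≈ 50.8 km.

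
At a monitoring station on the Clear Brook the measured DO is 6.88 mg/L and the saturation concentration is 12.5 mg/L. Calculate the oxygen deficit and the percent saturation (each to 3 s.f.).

D = C_s − C = 12.5 − 6.88 = 5.62 mg/L.
% saturation = 6.88/12.5 × 100 = 55.0 %.

D ≈ 5.62 mg/L; 55.0 % saturation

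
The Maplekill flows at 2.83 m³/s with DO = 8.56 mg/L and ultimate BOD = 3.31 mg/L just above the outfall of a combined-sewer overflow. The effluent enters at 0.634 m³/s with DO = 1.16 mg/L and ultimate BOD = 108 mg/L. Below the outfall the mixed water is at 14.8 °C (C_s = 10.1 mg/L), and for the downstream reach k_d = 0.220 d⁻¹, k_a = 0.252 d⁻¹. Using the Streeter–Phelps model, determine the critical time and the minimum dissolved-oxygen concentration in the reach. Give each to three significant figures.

Mixed DO = (2.83×8.56 + 0.634×1.16)/(2.83+0.634) = 24.96/3.464 = 7.206 mg/L.
Mixed L₀ = (2.83×3.31 + 0.634×108)/(3.464) = 77.84/3.464 = 22.47 mg/L.
Initial deficit D₀ = C_s − DO₀ = 10.1 − 7.206 = 2.894 mg/L.
t_c = (1/0.03200) ln[(0.252/0.220)(1 − 2.894×0.03200/(0.220×22.47))] = 31.25 × ln(1.124) = 3.653 d.
D_c = (0.220/0.252) × 22.47 × e^(−0.220×3.653) = 0.8730 × 22.47 × 0.4477 = 8.783 mg/L.
Minimum DO = 10.1 − 8.783 = 1.317 mg/L.

t_c ≈ 3.65 d; minimum DO ≈ 1.32 mg/L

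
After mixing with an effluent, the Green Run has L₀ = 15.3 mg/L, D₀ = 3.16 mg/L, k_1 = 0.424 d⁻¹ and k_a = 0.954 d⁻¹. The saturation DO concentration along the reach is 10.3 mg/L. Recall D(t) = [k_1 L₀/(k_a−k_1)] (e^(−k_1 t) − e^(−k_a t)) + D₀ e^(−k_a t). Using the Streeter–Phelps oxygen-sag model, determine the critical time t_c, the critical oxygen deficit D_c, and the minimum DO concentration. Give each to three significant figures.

At the critical point dD/dt = 0, so k_1 L₀ e^(−k_1 t) = k_a D. Substituting D(t) from the Streeter–Phelps equation and solving for t gives
t_c = ln[(k_a/k_1)(1 − D₀(k_a−k_1)/(k_1 L₀))] / (k_a−k_1).
Here k_a−k_1 = 0.5300 d⁻¹ and 1 − D₀(k_a−k_1)/(k_1 L₀) = 1 − 3.16×0.5300/(0.424×15.3) = 0.7418, so
t_c = ln(2.250 × 0.7418) / 0.5300 = 0.5123 / 0.5300 = 0.9666 d.
L(t_c) = L₀ e^(−k_1 t_c) = 15.3 × 0.6638 = 10.16 mg/L, and at the critical point k_a D_c = k_1 L, so D_c = (0.424/0.954) × 10.16 = 4.514 mg/L.
Minimum DO = C_s − D_c = 10.3 − 4.514 = 5.786 mg/L.

t_c ≈ 0.967 d; D_c ≈ 4.51 mg/L; min DO ≈ 5.79 mg/L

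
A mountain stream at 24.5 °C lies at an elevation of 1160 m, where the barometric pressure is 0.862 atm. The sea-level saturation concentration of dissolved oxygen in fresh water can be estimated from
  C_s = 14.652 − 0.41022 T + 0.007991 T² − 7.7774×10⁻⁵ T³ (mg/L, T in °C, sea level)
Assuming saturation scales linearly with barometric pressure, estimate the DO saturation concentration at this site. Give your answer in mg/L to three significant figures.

C_s ≈ 7.12 mg/L

At sea level: C_s = 14.652 − 0.41022×24.5 + 0.007991×24.5² − 7.7774×10⁻⁵×24.5³ = 8.254 mg/L.
Pressure correction: C_s' = 8.254 × 0.862 = 7.115 mg/L.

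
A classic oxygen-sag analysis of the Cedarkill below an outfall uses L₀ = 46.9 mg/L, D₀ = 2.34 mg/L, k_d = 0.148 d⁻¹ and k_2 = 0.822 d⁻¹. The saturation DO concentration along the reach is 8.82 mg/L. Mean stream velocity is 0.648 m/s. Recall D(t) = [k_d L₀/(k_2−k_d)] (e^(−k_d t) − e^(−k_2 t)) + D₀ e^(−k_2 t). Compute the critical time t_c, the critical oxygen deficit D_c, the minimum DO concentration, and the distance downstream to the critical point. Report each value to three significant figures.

t_c ≈ 2.16 d; D_c ≈ 6.13 mg/L; min DO ≈ 2.69 mg/L; x_c ≈ 121 km

At the critical point dD/dt = 0, so k_d L₀ e^(−k_d t) = k_2 D. Substituting D(t) from the Streeter–Phelps equation and solving for t gives
t_c = ln[(k_2/k_d)(1 − D₀(k_2−k_d)/(k_d L₀))] / (k_2−k_d).
Here k_2−k_d = 0.6740 d⁻¹ and 1 − D₀(k_2−k_d)/(k_d L₀) = 1 − 2.34×0.6740/(0.148×46.9) = 0.7728, so
t_c = ln(5.554 × 0.7728) / 0.6740 = 1.457 / 0.6740 = 2.161 d.
L(t_c) = L₀ e^(−k_d t_c) = 46.9 × 0.7262 = 34.06 mg/L, and at the critical point k_2 D_c = k_d L, so D_c = (0.148/0.822) × 34.06 = 6.133 mg/L.
Minimum DO = C_s − D_c = 8.82 − 6.133 = 2.687 mg/L.
x_c = v t_c = 0.648 m/s × 2.161 d × 86400 s/d = 121000 m ≈ 121 km.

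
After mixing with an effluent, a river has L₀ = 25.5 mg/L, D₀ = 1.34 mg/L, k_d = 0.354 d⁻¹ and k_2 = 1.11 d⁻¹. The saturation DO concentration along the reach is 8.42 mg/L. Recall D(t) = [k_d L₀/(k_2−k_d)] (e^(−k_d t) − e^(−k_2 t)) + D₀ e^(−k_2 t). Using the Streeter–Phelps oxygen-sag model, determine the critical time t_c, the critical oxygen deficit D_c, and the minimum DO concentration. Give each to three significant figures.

t_c ≈ 1.35 d; D_c ≈ 5.04 mg/L; min DO ≈ 3.38 mg/L

t_c = [1/(k_2−k_d)] ln[(k_2/k_d)(1 − D₀(k_2−k_d)/(k_d L₀))]
= [1/(1.11−0.354)] ln[(1.11/0.354)(1 − 1.34×0.7560/(0.354×25.5))]
= (1/0.7560) ln[3.136 × 0.8878] = 1.323 × ln(2.784) = 1.323 × 1.024 = 1.354 d.
L(t_c) = L₀ e^(−k_d t_c) = 25.5 × 0.6192 = 15.79 mg/L, and at the critical point k_2 D_c = k_d L, so D_c = (0.354/1.11) × 15.79 = 5.035 mg/L.
Minimum DO = C_s − D_c = 8.42 − 5.035 = 3.385 mg/L.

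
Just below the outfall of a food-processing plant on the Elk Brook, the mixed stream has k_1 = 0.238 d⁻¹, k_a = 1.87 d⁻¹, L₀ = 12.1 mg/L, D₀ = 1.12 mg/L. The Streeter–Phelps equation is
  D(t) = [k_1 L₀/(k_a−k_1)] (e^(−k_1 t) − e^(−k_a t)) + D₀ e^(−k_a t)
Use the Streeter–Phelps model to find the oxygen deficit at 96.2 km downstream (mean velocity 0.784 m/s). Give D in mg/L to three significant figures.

D ≈ 1.21 mg/L

Travel time t = x/v = 96.2 km / (0.784 m/s) = 96200 m / 0.784 m/s = 122700 s = 1.420 d.
k_1 L₀/(k_a−k_1) = 0.238×12.1/(1.87−0.238) = 2.880/1.632 = 1.765 mg/L.
e^(−k_1 t) = e^(−0.238×1.420) = 0.7132; e^(−k_a t) = e^(−1.87×1.420) = 0.07025.
D = 1.765 × (0.7132 − 0.07025) + 1.12 × 0.07025 = 1.135 + 0.07868 = 1.213 mg/L.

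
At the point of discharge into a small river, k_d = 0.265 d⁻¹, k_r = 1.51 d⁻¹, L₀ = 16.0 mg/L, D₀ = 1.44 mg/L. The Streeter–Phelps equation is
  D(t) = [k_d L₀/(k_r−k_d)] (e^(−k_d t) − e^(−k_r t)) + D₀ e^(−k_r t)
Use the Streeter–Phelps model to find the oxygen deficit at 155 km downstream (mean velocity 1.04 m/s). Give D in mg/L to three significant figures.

Travel time t = x/v = 155 km / (1.04 m/s) = 155000 m / 1.04 m/s = 149000 s = 1.725 d.
k_d L₀/(k_r−k_d) = 0.265×16.0/(1.51−0.265) = 4.240/1.245 = 3.406 mg/L.
e^(−k_d t) = e^(−0.265×1.725) = 0.6331; e^(−k_r t) = e^(−1.51×1.725) = 0.07392.
D = 3.406 × (0.6331 − 0.07392) + 1.44 × 0.07392 = 1.904 + 0.1064 = 2.011 mg/L.

D ≈ 2.01 mg/L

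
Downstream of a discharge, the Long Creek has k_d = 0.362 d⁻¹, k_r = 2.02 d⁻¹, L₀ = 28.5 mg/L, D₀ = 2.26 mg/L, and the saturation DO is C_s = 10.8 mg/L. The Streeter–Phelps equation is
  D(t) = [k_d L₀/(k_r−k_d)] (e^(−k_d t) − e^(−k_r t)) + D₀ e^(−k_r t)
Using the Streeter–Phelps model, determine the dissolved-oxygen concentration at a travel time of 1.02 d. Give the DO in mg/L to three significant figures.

k_d L₀/(k_r−k_d) = 0.362×28.5/(2.02−0.362) = 10.32/1.658 = 6.223 mg/L.
e^(−k_d t) = e^(−0.362×1.020) = 0.6913; e^(−k_r t) = e^(−2.02×1.020) = 0.1274.
D = 6.223 × (0.6913 − 0.1274) + 2.26 × 0.1274 = 3.509 + 0.2879 = 3.797 mg/L.
DO = C_s − D = 10.8 − 3.797 = 7.003 mg/L.

DO ≈ 7.00 mg/L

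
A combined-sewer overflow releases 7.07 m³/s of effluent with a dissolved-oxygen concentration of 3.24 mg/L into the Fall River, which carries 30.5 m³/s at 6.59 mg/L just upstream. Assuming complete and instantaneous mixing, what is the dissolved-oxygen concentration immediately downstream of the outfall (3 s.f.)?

5.96 mg/L

Flow-weighted mixing: C = (Q_r C_r + Q_w C_w)/(Q_r + Q_w)
= (30.5×6.59 + 7.07×3.24)/(30.5 + 7.07) = 223.9/37.57 = 5.960 mg/L.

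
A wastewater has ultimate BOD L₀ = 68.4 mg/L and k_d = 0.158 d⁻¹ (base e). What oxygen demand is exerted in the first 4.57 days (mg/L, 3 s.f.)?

y_t = L₀(1 − e^(−k_d t)) = 68.4 × (1 − e^(−0.158×4.57))
= 68.4 × (1 − 0.4858) = 68.4 × 0.5142 = 35.17 mg/L.

y ≈ 35.2 mg/L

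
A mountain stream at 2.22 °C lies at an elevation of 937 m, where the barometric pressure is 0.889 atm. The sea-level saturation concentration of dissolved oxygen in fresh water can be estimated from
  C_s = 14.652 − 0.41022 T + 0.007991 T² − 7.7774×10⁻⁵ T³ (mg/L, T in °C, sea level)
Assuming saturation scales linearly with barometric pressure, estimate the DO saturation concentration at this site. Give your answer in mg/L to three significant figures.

C_s ≈ 12.3 mg/L

At sea level: C_s = 14.652 − 0.41022×2.22 + 0.007991×2.22² − 7.7774×10⁻⁵×2.22³ = 13.78 mg/L.
Pressure correction: C_s' = 13.78 × 0.889 = 12.25 mg/L.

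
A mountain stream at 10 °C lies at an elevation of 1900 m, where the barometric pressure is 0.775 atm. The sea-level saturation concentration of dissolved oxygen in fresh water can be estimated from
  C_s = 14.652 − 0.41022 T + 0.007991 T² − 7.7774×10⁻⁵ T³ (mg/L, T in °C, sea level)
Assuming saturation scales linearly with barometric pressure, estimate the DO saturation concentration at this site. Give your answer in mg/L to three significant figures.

At sea level: C_s = 14.652 − 0.41022×10 + 0.007991×10² − 7.7774×10⁻⁵×10³ = 11.27 mg/L.
Pressure correction: C_s' = 11.27 × 0.775 = 8.735 mg/L.

C_s ≈ 8.74 mg/L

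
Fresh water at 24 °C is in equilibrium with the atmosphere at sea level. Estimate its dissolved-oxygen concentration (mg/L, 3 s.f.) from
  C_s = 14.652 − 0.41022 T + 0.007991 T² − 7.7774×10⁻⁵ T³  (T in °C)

C_s = 14.652 − 0.41022×24 + 0.007991×24² − 7.7774×10⁻⁵×24³ = 8.334 mg/L.

C_s ≈ 8.33 mg/L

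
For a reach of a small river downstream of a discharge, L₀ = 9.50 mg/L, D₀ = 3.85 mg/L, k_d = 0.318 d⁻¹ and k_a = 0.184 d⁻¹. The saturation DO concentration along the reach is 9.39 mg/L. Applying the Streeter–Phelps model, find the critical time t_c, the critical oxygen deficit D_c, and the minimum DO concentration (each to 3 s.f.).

t_c = [1/(k_a−k_d)] ln[(k_a/k_d)(1 − D₀(k_a−k_d)/(k_d L₀))]
= [1/(0.184−0.318)] ln[(0.184/0.318)(1 − 3.85×-0.1340/(0.318×9.50))]
= (1/-0.1340) ln[0.5786 × 1.171] = -7.463 × ln(0.6774) = -7.463 × -0.3895 = 2.906 d.
L(t_c) = L₀ e^(−k_d t_c) = 9.50 × 0.3968 = 3.770 mg/L, and at the critical point k_a D_c = k_d L, so D_c = (0.318/0.184) × 3.770 = 6.515 mg/L.
Minimum DO = C_s − D_c = 9.39 − 6.515 = 2.875 mg/L.

t_c ≈ 2.91 d; D_c ≈ 6.52 mg/L; min DO ≈ 2.87 mg/L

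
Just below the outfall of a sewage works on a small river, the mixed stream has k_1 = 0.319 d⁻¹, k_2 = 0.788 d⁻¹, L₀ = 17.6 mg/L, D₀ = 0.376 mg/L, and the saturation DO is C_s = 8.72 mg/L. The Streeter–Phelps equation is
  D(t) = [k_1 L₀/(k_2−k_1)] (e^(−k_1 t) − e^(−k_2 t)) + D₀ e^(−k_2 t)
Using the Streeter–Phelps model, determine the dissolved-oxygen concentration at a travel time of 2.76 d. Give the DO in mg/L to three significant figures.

k_1 L₀/(k_2−k_1) = 0.319×17.6/(0.788−0.319) = 5.614/0.4690 = 11.97 mg/L.
e^(−k_1 t) = e^(−0.319×2.760) = 0.4146; e^(−k_2 t) = e^(−0.788×2.760) = 0.1136.
D = 11.97 × (0.4146 − 0.1136) + 0.376 × 0.1136 = 3.603 + 0.04272 = 3.646 mg/L.
DO = C_s − D = 8.72 − 3.646 = 5.074 mg/L.

DO ≈ 5.07 mg/L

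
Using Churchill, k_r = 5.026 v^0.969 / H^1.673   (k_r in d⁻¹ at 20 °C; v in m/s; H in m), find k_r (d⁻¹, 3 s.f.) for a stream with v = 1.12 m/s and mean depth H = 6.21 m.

k_r ≈ 0.264 d⁻¹

k_r = 5.026 × 1.12^0.969 / 6.21^1.673 = 5.026 × 1.116 / 21.22 = 0.2643 d⁻¹.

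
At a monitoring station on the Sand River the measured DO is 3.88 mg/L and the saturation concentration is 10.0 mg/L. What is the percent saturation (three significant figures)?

38.8 % saturation

% saturation = C/C_s × 100 = 3.88/10.0 × 100 = 38.8 %.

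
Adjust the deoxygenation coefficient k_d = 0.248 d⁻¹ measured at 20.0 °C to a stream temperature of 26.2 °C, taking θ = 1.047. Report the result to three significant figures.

k_d(T₂) = k_d(T₁) · θ^(T₂−T₁) = 0.248 × 1.047^(26.2−20.0)
= 0.248 × 1.047^6.20 = 0.248 × 1.329 = 0.3297 d⁻¹.

k_d ≈ 0.330 d⁻¹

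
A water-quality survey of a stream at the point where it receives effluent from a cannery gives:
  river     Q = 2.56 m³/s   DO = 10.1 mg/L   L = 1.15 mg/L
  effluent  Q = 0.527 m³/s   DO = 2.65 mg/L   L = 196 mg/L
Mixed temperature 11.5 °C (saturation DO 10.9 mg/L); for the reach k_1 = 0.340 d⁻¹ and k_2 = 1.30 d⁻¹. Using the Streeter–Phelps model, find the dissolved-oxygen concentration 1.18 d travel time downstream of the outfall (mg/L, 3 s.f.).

Mixed DO = (2.56×10.1 + 0.527×2.65)/(2.56+0.527) = 27.25/3.087 = 8.828 mg/L.
Mixed L₀ = (2.56×1.15 + 0.527×196)/(3.087) = 106.2/3.087 = 34.41 mg/L.
Initial deficit D₀ = C_s − DO₀ = 10.9 − 8.828 = 2.072 mg/L.
D(1.18) = [0.340×34.41/(1.30−0.340)](e^(−0.340×1.18) − e^(−1.30×1.18)) + 2.072 e^(−1.30×1.18)
= 12.19 × (0.6695 − 0.2157) + 2.072 × 0.2157 = 5.978 mg/L.
DO = 10.9 − 5.978 = 4.922 mg/L.

DO ≈ 4.92 mg/L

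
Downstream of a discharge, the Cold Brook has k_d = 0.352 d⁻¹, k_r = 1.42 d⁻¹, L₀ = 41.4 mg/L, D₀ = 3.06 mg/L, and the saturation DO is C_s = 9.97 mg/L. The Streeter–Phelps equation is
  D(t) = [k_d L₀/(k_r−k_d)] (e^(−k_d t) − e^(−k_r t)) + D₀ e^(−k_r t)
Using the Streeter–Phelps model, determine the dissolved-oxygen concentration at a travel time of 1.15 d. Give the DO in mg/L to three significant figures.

DO ≈ 2.94 mg/L

k_d L₀/(k_r−k_d) = 0.352×41.4/(1.42−0.352) = 14.57/1.068 = 13.64 mg/L.
e^(−k_d t) = e^(−0.352×1.150) = 0.6671; e^(−k_r t) = e^(−1.42×1.150) = 0.1953.
D = 13.64 × (0.6671 − 0.1953) + 3.06 × 0.1953 = 6.437 + 0.5977 = 7.035 mg/L.
DO = C_s − D = 9.97 − 7.035 = 2.935 mg/L.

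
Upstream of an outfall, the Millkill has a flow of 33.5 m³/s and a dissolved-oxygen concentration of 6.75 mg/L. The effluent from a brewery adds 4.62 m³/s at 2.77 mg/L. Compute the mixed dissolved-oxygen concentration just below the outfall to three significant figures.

6.27 mg/L

Flow-weighted mixing: C = (Q_r C_r + Q_w C_w)/(Q_r + Q_w)
= (33.5×6.75 + 4.62×2.77)/(33.5 + 4.62) = 238.9/38.12 = 6.268 mg/L.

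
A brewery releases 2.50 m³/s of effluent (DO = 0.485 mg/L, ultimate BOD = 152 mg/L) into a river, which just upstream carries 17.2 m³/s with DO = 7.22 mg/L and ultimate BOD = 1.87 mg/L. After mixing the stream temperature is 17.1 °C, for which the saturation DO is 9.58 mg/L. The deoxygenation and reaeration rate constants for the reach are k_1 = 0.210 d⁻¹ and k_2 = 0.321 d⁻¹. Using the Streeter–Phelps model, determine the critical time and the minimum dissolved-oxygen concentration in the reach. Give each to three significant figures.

Mixed DO = (17.2×7.22 + 2.50×0.485)/(17.2+2.50) = 125.4/19.70 = 6.365 mg/L.
Mixed L₀ = (17.2×1.87 + 2.50×152)/(19.70) = 412.2/19.70 = 20.92 mg/L.
Initial deficit D₀ = C_s − DO₀ = 9.58 − 6.365 = 3.215 mg/L.
t_c = (1/0.1110) ln[(0.321/0.210)(1 − 3.215×0.1110/(0.210×20.92))] = 9.009 × ln(1.404) = 3.060 d.
D_c = (0.210/0.321) × 20.92 × e^(−0.210×3.060) = 0.6542 × 20.92 × 0.5260 = 7.199 mg/L.
Minimum DO = 9.58 − 7.199 = 2.381 mg/L.

t_c ≈ 3.06 d; minimum DO ≈ 2.38 mg/L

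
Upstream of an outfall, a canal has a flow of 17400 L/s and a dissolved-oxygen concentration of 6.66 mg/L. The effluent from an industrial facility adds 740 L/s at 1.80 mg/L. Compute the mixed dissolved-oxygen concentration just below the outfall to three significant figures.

6.46 mg/L

Flow-weighted mixing: C = (Q_r C_r + Q_w C_w)/(Q_r + Q_w)
= (17400×6.66 + 740×1.80)/(17400 + 740) = 117200/18140 = 6.462 mg/L.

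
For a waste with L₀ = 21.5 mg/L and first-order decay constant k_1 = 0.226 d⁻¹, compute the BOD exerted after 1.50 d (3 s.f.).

y_t = L₀(1 − e^(−k_1 t)) = 21.5 × (1 − e^(−0.226×1.50))
= 21.5 × (1 − 0.7125) = 21.5 × 0.2875 = 6.182 mg/L.

y ≈ 6.18 mg/L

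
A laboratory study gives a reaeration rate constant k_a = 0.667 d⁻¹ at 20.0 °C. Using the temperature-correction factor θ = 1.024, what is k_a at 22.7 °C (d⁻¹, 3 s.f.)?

k_a(T₂) = k_a(T₁) · θ^(T₂−T₁) = 0.667 × 1.024^(22.7−20.0)
= 0.667 × 1.024^2.70 = 0.667 × 1.066 = 0.7111 d⁻¹.

k_a ≈ 0.711 d⁻¹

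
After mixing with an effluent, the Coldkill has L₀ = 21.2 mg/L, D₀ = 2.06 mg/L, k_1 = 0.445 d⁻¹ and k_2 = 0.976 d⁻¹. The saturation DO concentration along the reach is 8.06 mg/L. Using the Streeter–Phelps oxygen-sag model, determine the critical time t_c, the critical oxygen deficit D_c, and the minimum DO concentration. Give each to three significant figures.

t_c ≈ 1.25 d; D_c ≈ 5.55 mg/L; min DO ≈ 2.51 mg/L

t_c = [1/(k_2−k_1)] ln[(k_2/k_1)(1 − D₀(k_2−k_1)/(k_1 L₀))]
= [1/(0.976−0.445)] ln[(0.976/0.445)(1 − 2.06×0.5310/(0.445×21.2))]
= (1/0.5310) ln[2.193 × 0.8841] = 1.883 × ln(1.939) = 1.883 × 0.6621 = 1.247 d.
D_c = (k_1/k_2) L₀ e^(−k_1 t_c) = (0.445/0.976) × 21.2 × e^(−0.445×1.247) = 0.4559 × 21.2 × 0.5741 = 5.549 mg/L.
Minimum DO = C_s − D_c = 8.06 − 5.549 = 2.511 mg/L.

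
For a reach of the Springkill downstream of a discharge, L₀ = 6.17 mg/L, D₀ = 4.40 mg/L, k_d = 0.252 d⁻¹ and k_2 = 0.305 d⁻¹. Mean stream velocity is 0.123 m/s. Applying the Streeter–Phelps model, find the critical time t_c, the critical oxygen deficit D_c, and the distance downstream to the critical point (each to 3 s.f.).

With k_2/k_d = 1.210 and 1 − D₀(k_2−k_d)/(k_d L₀) = 0.8500,
t_c = ln(1.210 × 0.8500) / (0.305 − 0.252) = ln(1.029) / 0.05300 = 0.02838/0.05300 = 0.5355 d.
D_c = (k_d/k_2) L₀ e^(−k_d t_c) = (0.252/0.305) × 6.17 × e^(−0.252×0.5355) = 0.8262 × 6.17 × 0.8738 = 4.454 mg/L.
x_c = v t_c = 0.123 m/s × 0.5355 d × 86400 s/d = 5691 m ≈ 5.69 km.

t_c ≈ 0.536 d; D_c ≈ 4.45 mg/L; x_c ≈ 5.69 km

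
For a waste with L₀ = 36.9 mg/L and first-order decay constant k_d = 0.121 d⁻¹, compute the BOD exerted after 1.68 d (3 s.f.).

y_t = L₀(1 − e^(−k_d t)) = 36.9 × (1 − e^(−0.121×1.68))
= 36.9 × (1 − 0.8160) = 36.9 × 0.1840 = 6.788 mg/L.

y ≈ 6.79 mg/L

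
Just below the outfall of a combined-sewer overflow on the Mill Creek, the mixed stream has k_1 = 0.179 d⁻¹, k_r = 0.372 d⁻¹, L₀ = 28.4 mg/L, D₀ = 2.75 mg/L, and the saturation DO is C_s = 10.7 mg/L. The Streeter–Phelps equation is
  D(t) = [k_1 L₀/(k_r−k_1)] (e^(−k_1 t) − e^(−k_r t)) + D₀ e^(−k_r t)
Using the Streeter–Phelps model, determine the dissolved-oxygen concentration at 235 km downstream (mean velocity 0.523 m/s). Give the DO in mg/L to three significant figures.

Travel time t = x/v = 235 km / (0.523 m/s) = 235000 m / 0.523 m/s = 449300 s = 5.201 d.
k_1 L₀/(k_r−k_1) = 0.179×28.4/(0.372−0.179) = 5.084/0.1930 = 26.34 mg/L.
e^(−k_1 t) = e^(−0.179×5.201) = 0.3942; e^(−k_r t) = e^(−0.372×5.201) = 0.1445.
D = 26.34 × (0.3942 − 0.1445) + 2.75 × 0.1445 = 6.578 + 0.3973 = 6.975 mg/L.
DO = C_s − D = 10.7 − 6.975 = 3.725 mg/L.

DO ≈ 3.73 mg/L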